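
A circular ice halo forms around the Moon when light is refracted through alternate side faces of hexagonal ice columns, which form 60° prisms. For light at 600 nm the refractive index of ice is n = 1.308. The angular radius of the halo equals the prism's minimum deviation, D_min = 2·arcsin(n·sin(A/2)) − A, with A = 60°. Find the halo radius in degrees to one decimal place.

n·sin(A/2) = 1.308 × sin 30° = 1.308 × 0.5000 = 0.6540.
D_min = 2·arcsin(0.6540) − 60° = 2 × 40.844° − 60° = 21.688°.

21.7°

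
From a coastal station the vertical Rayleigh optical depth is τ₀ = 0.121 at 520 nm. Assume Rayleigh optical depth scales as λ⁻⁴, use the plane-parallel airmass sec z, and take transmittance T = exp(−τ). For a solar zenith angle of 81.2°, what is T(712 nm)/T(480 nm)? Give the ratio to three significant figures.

2.37

Airmass: sec 81.2° = 6.5366.
τ(712 nm) = 0.121 × (520/712)⁴ × 6.5366 = 0.121 × 0.2845 × 6.5366 = 0.2250.
τ(480 nm) = 0.121 × (520/480)⁴ × 6.5366 = 0.121 × 1.3774 × 6.5366 = 1.0894.
T(712)/T(480) = exp(τ_B − τ_A) = exp(0.8644) = 2.3735.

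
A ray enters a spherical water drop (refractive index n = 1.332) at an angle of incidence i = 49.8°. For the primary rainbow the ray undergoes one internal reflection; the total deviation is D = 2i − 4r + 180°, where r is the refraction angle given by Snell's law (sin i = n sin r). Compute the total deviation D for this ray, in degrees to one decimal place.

139.6°

sin r = sin 49.8° / 1.332 = 0.7638/1.332 = 0.5734; r = 34.99°.
D = 2·49.8° − 4·34.99° + 180° = 99.60° − 139.96° + 180° = 139.64°.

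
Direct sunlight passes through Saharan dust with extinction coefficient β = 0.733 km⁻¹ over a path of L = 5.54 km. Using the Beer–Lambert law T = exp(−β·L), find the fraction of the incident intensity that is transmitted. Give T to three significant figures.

0.0172

τ = β·L = 0.733 × 5.54 = 4.0608.
T = exp(−4.0608) = 0.0172.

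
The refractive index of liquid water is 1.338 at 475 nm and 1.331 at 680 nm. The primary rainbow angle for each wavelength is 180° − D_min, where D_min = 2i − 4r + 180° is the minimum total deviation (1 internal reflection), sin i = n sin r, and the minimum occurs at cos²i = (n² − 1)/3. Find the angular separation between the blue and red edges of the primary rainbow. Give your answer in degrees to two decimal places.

1.01°

At 475 nm (n = 1.338): cos²i = 0.26341 → i = 59.120°, r = 39.899°, D_min = 138.643°, rainbow angle = 41.357°.
At 680 nm (n = 1.331): cos²i = 0.25719 → i = 59.527°, r = 40.356°, D_min = 137.630°, rainbow angle = 42.370°.
Angular width = |41.357° − 42.370°| = 1.013°.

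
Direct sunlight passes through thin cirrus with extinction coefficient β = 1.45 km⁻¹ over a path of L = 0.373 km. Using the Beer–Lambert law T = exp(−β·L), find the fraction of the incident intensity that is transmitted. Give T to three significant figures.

τ = β·L = 1.45 × 0.373 = 0.5408.
T = exp(−0.5408) = 0.5823.

0.582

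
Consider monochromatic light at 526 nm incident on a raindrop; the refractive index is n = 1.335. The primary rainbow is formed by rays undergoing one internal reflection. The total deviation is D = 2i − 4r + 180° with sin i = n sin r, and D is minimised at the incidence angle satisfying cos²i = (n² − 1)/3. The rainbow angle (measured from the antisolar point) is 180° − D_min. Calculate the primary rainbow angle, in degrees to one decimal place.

41.8°

cos²i = (1.78222 − 1)/3 = 0.26074; i = arccos(0.51063) = 59.294°.
sin r = sin 59.294°/1.335 = 0.64405; r = 40.094°.
D_min = 2·59.294° − 4·40.094° + 180° = 138.212°.
Rainbow angle = 180° − D_min = 41.788°.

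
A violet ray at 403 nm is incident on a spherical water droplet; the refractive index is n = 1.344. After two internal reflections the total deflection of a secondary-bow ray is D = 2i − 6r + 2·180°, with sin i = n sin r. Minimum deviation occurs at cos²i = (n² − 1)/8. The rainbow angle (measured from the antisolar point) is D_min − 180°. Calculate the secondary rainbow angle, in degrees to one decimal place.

53.7°

cos²i = (1.80634 − 1)/8 = 0.10079; i = arccos(0.31748) = 71.490°.
sin r = sin 71.490°/1.344 = 0.70555; r = 44.874°.
D_min = 2·71.490° − 6·44.874° + 360° = 233.733°.
Rainbow angle = D_min − 180° = 53.733°.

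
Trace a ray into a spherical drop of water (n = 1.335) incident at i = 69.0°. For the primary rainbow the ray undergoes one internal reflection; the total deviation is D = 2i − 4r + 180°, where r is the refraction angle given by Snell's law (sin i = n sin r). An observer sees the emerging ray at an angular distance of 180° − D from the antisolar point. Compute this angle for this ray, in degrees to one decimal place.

39.5°

sin r = sin 69.0° / 1.335 = 0.9336/1.335 = 0.6993; r = 44.37°.
D = 2·69.0° − 4·44.37° + 180° = 138.00° − 177.49° + 180° = 140.51°.
Angle from antisolar point = 180° − D = 39.49°.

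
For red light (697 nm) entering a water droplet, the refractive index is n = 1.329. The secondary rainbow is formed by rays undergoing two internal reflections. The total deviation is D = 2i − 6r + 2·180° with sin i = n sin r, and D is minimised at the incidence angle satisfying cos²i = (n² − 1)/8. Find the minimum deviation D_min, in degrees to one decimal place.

cos²i = (1.76624 − 1)/8 = 0.09578; i = arccos(0.30948) = 71.972°.
sin r = sin 71.972°/1.329 = 0.71550; r = 45.685°.
D_min = 2·71.972° − 6·45.685° + 360° = 229.837°.

229.8°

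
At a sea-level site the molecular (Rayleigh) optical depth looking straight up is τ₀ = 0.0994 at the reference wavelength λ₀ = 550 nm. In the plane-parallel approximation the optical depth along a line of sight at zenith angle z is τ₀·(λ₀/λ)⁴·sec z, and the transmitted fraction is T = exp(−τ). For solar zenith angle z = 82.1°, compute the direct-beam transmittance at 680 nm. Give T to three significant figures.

0.734

sec 82.1° = 7.2757.
τ = 0.0994 × (550/680)⁴ × 7.2757 = 0.0994 × 0.4280 × 7.2757 = 0.3095.
T = exp(−0.3095) = 0.7338.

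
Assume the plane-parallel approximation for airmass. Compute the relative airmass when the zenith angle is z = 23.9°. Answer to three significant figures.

1.09

X = sec z = 1/cos 23.9° = 1/0.9143 = 1.0938.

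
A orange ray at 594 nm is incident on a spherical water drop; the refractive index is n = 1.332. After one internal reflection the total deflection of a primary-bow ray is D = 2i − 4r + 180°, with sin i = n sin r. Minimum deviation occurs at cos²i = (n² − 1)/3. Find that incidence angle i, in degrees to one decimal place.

cos²i = (1.332² − 1)/3 = (1.77422 − 1)/3 = 0.25807.
cos i = 0.50801, so i = 59.469°.

59.5°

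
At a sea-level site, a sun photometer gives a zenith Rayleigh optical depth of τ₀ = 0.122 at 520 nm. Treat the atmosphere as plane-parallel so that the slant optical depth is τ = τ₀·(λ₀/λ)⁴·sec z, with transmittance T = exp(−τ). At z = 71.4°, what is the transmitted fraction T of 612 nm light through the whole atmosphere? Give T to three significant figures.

sec 71.4° = 3.1352.
τ = 0.122 × (520/612)⁴ × 3.1352 = 0.122 × 0.5212 × 3.1352 = 0.1994.
T = exp(−0.1994) = 0.8193.

0.819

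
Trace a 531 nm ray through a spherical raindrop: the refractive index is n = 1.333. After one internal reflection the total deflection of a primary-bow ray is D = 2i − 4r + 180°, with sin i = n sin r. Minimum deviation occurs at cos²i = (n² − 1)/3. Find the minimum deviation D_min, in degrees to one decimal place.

137.9°

cos²i = (1.77689 − 1)/3 = 0.25896; i = arccos(0.50888) = 59.410°.
sin r = sin 59.410°/1.333 = 0.64579; r = 40.225°.
D_min = 2·59.410° − 4·40.225° + 180° = 137.922°.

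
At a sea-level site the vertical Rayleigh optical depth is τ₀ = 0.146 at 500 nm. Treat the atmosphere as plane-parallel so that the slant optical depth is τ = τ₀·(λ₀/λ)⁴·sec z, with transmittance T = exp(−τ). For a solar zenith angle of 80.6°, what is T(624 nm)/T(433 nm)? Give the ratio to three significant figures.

3.39

Airmass: sec 80.6° = 6.1227.
τ(624 nm) = 0.146 × (500/624)⁴ × 6.1227 = 0.146 × 0.4122 × 6.1227 = 0.3685.
τ(433 nm) = 0.146 × (500/433)⁴ × 6.1227 = 0.146 × 1.7780 × 6.1227 = 1.5894.
T(624)/T(433) = exp(τ_B − τ_A) = exp(1.2209) = 3.3901.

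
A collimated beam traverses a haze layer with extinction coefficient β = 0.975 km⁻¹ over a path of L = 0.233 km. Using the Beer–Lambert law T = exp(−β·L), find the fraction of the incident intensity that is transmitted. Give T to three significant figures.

0.797

τ = β·L = 0.975 × 0.233 = 0.2272.
T = exp(−0.2272) = 0.7968.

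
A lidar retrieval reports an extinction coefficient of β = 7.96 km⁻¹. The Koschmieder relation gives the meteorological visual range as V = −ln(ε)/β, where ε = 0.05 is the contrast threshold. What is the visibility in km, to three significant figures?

V = −ln(0.05) / 7.96 = 2.996 / 7.96 = 0.3763 km.

0.376 km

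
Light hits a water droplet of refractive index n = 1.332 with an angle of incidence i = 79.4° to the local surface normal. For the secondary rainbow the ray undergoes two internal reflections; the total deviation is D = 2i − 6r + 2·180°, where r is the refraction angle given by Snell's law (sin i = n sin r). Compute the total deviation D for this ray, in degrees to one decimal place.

sin r = sin 79.4° / 1.332 = 0.9829/1.332 = 0.7379; r = 47.56°.
D = 2·79.4° − 6·47.56° + 2·180° = 158.80° − 285.34° + 360° = 233.46°.

233.5°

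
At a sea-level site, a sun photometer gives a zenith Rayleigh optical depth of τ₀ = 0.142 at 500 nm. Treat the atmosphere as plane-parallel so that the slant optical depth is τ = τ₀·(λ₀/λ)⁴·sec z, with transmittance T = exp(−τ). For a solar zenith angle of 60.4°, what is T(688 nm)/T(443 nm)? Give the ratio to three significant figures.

Airmass: sec 60.4° = 2.0245.
τ(688 nm) = 0.142 × (500/688)⁴ × 2.0245 = 0.142 × 0.2789 × 2.0245 = 0.0802.
τ(443 nm) = 0.142 × (500/443)⁴ × 2.0245 = 0.142 × 1.6228 × 2.0245 = 0.4665.
T(688)/T(443) = exp(τ_B − τ_A) = exp(0.3863) = 1.4716.

1.47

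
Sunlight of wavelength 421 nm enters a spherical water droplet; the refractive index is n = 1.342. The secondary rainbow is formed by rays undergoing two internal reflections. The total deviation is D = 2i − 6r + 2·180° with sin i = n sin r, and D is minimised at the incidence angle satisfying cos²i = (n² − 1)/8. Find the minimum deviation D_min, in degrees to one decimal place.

cos²i = (1.80096 − 1)/8 = 0.10012; i = arccos(0.31642) = 71.554°.
sin r = sin 71.554°/1.342 = 0.70687; r = 44.981°.
D_min = 2·71.554° − 6·44.981° + 360° = 233.222°.

233.2°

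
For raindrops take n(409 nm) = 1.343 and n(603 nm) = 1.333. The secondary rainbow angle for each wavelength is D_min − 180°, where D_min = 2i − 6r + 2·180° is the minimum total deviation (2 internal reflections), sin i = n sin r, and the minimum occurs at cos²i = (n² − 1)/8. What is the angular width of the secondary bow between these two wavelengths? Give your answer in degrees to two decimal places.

At 409 nm (n = 1.343): cos²i = 0.10046 → i = 71.522°, r = 44.928°, D_min = 233.478°, rainbow angle = 53.478°.
At 603 nm (n = 1.333): cos²i = 0.09711 → i = 71.843°, r = 45.466°, D_min = 230.891°, rainbow angle = 50.891°.
Angular width = |53.478° − 50.891°| = 2.587°.

2.59°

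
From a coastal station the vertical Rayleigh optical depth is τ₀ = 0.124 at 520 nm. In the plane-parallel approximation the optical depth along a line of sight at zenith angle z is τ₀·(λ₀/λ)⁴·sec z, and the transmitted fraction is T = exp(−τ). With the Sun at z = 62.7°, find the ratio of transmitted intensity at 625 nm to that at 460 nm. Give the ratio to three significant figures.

Airmass: sec 62.7° = 2.1803.
τ(625 nm) = 0.124 × (520/625)⁴ × 2.1803 = 0.124 × 0.4792 × 2.1803 = 0.1295.
τ(460 nm) = 0.124 × (520/460)⁴ × 2.1803 = 0.124 × 1.6330 × 2.1803 = 0.4415.
T(625)/T(460) = exp(τ_B − τ_A) = exp(0.3119) = 1.3661.

1.37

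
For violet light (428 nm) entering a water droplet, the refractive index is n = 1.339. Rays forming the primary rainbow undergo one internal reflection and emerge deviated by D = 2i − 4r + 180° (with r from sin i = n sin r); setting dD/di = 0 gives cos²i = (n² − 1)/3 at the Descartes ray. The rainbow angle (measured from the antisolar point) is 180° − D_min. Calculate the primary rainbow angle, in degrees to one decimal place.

41.2°

cos²i = (1.79292 − 1)/3 = 0.26431; i = arccos(0.51411) = 59.062°.
sin r = sin 59.062°/1.339 = 0.64057; r = 39.834°.
D_min = 2·59.062° − 4·39.834° + 180° = 138.786°.
Rainbow angle = 180° − D_min = 41.214°.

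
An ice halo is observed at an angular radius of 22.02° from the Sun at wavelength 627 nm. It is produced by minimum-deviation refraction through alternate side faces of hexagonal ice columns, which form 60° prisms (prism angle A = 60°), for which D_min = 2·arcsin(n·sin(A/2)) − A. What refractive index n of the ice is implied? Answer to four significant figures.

Rearranging: n = sin((D_min + A)/2) / sin(A/2).
(D_min + A)/2 = (22.02° + 60°)/2 = 41.010°.
n = sin 41.010° / sin 30° = 0.6562 / 0.5000 = 1.3124.

1.312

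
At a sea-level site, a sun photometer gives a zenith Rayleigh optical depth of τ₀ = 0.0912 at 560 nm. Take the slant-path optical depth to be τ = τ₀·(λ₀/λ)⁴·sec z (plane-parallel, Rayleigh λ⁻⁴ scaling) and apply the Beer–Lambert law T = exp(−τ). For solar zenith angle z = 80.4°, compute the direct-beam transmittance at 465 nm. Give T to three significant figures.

0.317

sec 80.4° = 5.9963.
τ = 0.0912 × (560/465)⁴ × 5.9963 = 0.0912 × 2.1035 × 5.9963 = 1.1503.
T = exp(−1.1503) = 0.3165.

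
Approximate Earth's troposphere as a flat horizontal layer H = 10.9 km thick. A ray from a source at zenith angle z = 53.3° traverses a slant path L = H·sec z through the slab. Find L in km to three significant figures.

18.2 km

sec z = 1/cos 53.3° = 1.6733.
L = 10.9 × 1.6733 = 18.239 km.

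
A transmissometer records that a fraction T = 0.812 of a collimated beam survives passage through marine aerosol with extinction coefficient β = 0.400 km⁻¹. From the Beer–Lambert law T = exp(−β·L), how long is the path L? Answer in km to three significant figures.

0.521 km

Beer–Lambert: T = exp(−βL) ⇒ L = −ln(T)/β = −ln(0.812)/0.400 = 0.2083/0.400 = 0.5206 km.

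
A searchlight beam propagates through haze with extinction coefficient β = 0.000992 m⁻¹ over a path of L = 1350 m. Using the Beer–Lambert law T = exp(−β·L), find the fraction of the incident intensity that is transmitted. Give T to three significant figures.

0.262

τ = β·L = 0.000992 × 1350 = 1.3392.
T = exp(−1.3392) = 0.2621.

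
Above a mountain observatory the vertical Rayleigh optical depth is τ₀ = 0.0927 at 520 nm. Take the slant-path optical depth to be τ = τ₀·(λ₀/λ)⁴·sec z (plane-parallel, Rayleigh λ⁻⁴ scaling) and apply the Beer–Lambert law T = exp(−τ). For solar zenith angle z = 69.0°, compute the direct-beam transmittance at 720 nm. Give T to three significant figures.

0.932

sec 69.0° = 2.7904.
τ = 0.0927 × (520/720)⁴ × 2.7904 = 0.0927 × 0.2721 × 2.7904 = 0.0704.
T = exp(−0.0704) = 0.9320.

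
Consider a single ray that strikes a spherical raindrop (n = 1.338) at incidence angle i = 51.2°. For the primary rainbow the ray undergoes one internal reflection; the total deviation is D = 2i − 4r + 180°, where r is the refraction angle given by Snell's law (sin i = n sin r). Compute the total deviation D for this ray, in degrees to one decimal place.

sin r = sin 51.2° / 1.338 = 0.7793/1.338 = 0.5825; r = 35.62°.
D = 2·51.2° − 4·35.62° + 180° = 102.40° − 142.50° + 180° = 139.90°.

139.9°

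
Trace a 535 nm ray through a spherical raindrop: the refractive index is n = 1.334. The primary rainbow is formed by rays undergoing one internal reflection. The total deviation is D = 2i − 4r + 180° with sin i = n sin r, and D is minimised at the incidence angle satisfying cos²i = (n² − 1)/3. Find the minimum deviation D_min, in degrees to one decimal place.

cos²i = (1.77956 − 1)/3 = 0.25985; i = arccos(0.50976) = 59.352°.
sin r = sin 59.352°/1.334 = 0.64492; r = 40.159°.
D_min = 2·59.352° − 4·40.159° + 180° = 138.067°.

138.1°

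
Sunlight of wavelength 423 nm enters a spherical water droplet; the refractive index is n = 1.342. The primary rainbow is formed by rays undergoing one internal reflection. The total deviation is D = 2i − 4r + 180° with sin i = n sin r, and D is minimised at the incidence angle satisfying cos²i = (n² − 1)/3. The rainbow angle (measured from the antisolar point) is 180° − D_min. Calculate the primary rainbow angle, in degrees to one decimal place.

cos²i = (1.80096 − 1)/3 = 0.26699; i = arccos(0.51671) = 58.888°.
sin r = sin 58.888°/1.342 = 0.63797; r = 39.641°.
D_min = 2·58.888° − 4·39.641° + 180° = 139.213°.
Rainbow angle = 180° − D_min = 40.787°.

40.8°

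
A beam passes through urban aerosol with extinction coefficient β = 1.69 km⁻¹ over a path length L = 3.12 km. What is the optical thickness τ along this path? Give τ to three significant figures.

τ = β·L = 1.69 × 3.12 = 5.2728.

5.27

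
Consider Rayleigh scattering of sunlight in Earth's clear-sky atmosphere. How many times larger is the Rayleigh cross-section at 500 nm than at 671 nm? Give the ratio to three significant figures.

3.24

Rayleigh scattering ∝ λ⁻⁴, so the ratio of coefficients is the inverse fourth power of the wavelength ratio.
σ(500)/σ(671) = (671/500)⁴ = (1.3420)⁴ = 3.243.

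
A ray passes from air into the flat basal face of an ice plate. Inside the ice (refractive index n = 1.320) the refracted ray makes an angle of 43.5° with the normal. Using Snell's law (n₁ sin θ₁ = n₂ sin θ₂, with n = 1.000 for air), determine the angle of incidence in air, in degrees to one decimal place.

65.3°

Snell: sin θ_i = n · sin θ_r = 1.320 × sin 43.5° = 1.320 × 0.6884 = 0.9086.
θ_i = arcsin(0.9086) = 65.32°.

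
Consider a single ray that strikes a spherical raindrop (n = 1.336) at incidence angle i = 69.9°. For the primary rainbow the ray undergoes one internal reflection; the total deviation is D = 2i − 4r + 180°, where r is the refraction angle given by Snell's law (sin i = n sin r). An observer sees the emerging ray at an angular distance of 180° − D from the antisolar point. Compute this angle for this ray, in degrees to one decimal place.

sin r = sin 69.9° / 1.336 = 0.9391/1.336 = 0.7029; r = 44.66°.
D = 2·69.9° − 4·44.66° + 180° = 139.80° − 178.65° + 180° = 141.15°.
Angle from antisolar point = 180° − D = 38.85°.

38.8°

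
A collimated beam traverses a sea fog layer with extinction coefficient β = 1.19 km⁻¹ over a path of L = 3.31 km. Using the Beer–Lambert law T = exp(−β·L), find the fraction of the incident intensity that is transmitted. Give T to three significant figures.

0.0195

τ = β·L = 1.19 × 3.31 = 3.9389.
T = exp(−3.9389) = 0.0195.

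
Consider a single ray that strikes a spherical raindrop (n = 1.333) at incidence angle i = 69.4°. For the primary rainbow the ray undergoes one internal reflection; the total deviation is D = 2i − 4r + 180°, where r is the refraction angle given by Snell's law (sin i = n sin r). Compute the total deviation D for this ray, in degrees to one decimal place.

sin r = sin 69.4° / 1.333 = 0.9361/1.333 = 0.7022; r = 44.61°.
D = 2·69.4° − 4·44.61° + 180° = 138.80° − 178.42° + 180° = 140.38°.

140.4°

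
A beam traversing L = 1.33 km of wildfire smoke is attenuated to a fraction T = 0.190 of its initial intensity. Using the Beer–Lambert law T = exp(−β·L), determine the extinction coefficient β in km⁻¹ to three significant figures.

1.25 km⁻¹

Beer–Lambert: T = exp(−βL) ⇒ β = −ln(T)/L = −ln(0.190)/1.33 = 1.6607/1.33 = 1.249 km⁻¹.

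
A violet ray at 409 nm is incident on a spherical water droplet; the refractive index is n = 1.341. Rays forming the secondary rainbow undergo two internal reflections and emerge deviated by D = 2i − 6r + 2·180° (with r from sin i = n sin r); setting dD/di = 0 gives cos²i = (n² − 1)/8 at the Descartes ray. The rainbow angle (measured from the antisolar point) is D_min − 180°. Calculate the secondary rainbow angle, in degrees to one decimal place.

53.0°

cos²i = (1.79828 − 1)/8 = 0.09979; i = arccos(0.31589) = 71.586°.
sin r = sin 71.586°/1.341 = 0.70753; r = 45.034°.
D_min = 2·71.586° − 6·45.034° + 360° = 232.966°.
Rainbow angle = D_min − 180° = 52.966°.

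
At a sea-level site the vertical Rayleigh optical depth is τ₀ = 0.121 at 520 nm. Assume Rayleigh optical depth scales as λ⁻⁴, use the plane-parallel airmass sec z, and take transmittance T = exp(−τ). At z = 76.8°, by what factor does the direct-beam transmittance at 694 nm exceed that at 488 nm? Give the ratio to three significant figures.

1.68

Airmass: sec 76.8° = 4.3792.
τ(694 nm) = 0.121 × (520/694)⁴ × 4.3792 = 0.121 × 0.3152 × 4.3792 = 0.1670.
τ(488 nm) = 0.121 × (520/488)⁴ × 4.3792 = 0.121 × 1.2892 × 4.3792 = 0.6832.
T(694)/T(488) = exp(τ_B − τ_A) = exp(0.5161) = 1.6755.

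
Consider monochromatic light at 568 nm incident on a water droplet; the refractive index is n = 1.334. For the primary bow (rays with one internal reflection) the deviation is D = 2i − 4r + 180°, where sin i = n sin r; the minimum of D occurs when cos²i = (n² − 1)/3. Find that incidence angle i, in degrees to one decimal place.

cos²i = (1.334² − 1)/3 = (1.77956 − 1)/3 = 0.25985.
cos i = 0.50976, so i = 59.352°.

59.4°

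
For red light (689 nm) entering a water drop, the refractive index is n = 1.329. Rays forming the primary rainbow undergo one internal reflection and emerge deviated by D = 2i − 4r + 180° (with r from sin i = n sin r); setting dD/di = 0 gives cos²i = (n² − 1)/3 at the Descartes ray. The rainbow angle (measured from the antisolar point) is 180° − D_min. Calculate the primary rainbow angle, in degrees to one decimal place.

cos²i = (1.76624 − 1)/3 = 0.25541; i = arccos(0.50538) = 59.643°.
sin r = sin 59.643°/1.329 = 0.64928; r = 40.487°.
D_min = 2·59.643° − 4·40.487° + 180° = 137.337°.
Rainbow angle = 180° − D_min = 42.663°.

42.7°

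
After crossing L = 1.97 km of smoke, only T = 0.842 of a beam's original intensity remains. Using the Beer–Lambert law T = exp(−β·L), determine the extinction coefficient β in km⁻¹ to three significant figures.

0.0873 km⁻¹

Beer–Lambert: T = exp(−βL) ⇒ β = −ln(T)/L = −ln(0.842)/1.97 = 0.1720/1.97 = 0.0873 km⁻¹.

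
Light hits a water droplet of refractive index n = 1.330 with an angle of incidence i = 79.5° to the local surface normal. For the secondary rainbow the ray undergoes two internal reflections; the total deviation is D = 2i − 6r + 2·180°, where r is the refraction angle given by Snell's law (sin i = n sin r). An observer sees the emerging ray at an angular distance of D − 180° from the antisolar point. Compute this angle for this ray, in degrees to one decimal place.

53.0°

sin r = sin 79.5° / 1.330 = 0.9833/1.330 = 0.7393; r = 47.67°.
D = 2·79.5° − 6·47.67° + 2·180° = 159.00° − 286.03° + 360° = 232.97°.
Angle from antisolar point = D − 180° = 52.97°.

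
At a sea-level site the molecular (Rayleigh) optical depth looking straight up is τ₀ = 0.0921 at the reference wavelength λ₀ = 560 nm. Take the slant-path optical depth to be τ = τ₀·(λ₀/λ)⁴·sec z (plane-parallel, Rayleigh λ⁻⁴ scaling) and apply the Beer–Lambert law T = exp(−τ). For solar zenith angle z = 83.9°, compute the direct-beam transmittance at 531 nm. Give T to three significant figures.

sec 83.9° = 9.4105.
τ = 0.0921 × (560/531)⁴ × 9.4105 = 0.0921 × 1.2370 × 9.4105 = 1.0721.
T = exp(−1.0721) = 0.3423.

0.342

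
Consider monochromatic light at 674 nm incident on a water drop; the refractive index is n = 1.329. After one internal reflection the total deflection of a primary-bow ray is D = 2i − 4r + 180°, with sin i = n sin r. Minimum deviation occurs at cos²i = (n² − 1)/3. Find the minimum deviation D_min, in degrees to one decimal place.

cos²i = (1.76624 − 1)/3 = 0.25541; i = arccos(0.50538) = 59.643°.
sin r = sin 59.643°/1.329 = 0.64928; r = 40.487°.
D_min = 2·59.643° − 4·40.487° + 180° = 137.337°.

137.3°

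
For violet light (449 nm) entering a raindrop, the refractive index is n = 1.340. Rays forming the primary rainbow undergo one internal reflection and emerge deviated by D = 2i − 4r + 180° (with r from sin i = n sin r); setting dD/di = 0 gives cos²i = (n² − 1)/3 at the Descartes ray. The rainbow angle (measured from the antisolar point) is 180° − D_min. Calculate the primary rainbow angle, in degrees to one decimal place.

cos²i = (1.79560 − 1)/3 = 0.26520; i = arccos(0.51498) = 59.004°.
sin r = sin 59.004°/1.340 = 0.63971; r = 39.770°.
D_min = 2·59.004° − 4·39.770° + 180° = 138.929°.
Rainbow angle = 180° − D_min = 41.071°.

41.1°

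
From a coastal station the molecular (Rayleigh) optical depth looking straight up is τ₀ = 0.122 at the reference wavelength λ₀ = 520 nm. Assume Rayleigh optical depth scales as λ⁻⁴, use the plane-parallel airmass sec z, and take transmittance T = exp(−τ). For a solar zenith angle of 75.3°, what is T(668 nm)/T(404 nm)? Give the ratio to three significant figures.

Airmass: sec 75.3° = 3.9408.
τ(668 nm) = 0.122 × (520/668)⁴ × 3.9408 = 0.122 × 0.3672 × 3.9408 = 0.1765.
τ(404 nm) = 0.122 × (520/404)⁴ × 3.9408 = 0.122 × 2.7447 × 3.9408 = 1.3196.
T(668)/T(404) = exp(τ_B − τ_A) = exp(1.1430) = 3.1362.

3.14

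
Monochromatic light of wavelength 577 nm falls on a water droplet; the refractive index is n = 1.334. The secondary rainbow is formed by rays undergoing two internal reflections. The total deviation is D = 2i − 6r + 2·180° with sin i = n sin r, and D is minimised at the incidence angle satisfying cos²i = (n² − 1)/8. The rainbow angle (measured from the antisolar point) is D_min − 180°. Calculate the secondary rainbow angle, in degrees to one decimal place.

51.2°

cos²i = (1.77956 − 1)/8 = 0.09744; i = arccos(0.31216) = 71.810°.
sin r = sin 71.810°/1.334 = 0.71217; r = 45.411°.
D_min = 2·71.810° − 6·45.411° + 360° = 231.153°.
Rainbow angle = D_min − 180° = 51.153°.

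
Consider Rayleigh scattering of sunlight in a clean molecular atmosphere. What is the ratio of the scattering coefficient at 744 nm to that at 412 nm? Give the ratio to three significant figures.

0.0940

Rayleigh scattering ∝ λ⁻⁴, so the ratio of coefficients is the inverse fourth power of the wavelength ratio.
σ(744)/σ(412) = (412/744)⁴ = (0.5538)⁴ = 0.09404.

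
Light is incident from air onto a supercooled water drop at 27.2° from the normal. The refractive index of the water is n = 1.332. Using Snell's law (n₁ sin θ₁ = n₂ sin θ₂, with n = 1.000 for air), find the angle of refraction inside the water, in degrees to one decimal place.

20.1°

Snell: sin θ_r = sin θ_i / n = sin 27.2° / 1.332 = 0.4571 / 1.332 = 0.3432.
θ_r = arcsin(0.3432) = 20.07°.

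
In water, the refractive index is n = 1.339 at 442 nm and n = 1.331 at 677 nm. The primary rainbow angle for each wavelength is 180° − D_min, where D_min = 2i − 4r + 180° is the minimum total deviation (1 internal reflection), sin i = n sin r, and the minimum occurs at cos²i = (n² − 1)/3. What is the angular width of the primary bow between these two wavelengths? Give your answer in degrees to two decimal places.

1.16°

At 442 nm (n = 1.339): cos²i = 0.26431 → i = 59.062°, r = 39.834°, D_min = 138.786°, rainbow angle = 41.214°.
At 677 nm (n = 1.331): cos²i = 0.25719 → i = 59.527°, r = 40.356°, D_min = 137.630°, rainbow angle = 42.370°.
Angular width = |41.214° − 42.370°| = 1.156°.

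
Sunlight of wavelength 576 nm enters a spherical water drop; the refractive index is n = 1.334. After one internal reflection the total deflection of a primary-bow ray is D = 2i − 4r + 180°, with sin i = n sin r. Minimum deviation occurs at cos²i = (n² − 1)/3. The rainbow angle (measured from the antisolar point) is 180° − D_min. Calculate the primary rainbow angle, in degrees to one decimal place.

41.9°

cos²i = (1.77956 − 1)/3 = 0.25985; i = arccos(0.50976) = 59.352°.
sin r = sin 59.352°/1.334 = 0.64492; r = 40.159°.
D_min = 2·59.352° − 4·40.159° + 180° = 138.067°.
Rainbow angle = 180° − D_min = 41.933°.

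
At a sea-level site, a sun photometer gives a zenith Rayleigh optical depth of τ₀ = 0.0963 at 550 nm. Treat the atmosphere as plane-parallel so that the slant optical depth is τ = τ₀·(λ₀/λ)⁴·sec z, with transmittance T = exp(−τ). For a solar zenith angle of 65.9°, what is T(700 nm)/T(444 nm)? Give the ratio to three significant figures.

1.59

Airmass: sec 65.9° = 2.4490.
τ(700 nm) = 0.0963 × (550/700)⁴ × 2.4490 = 0.0963 × 0.3811 × 2.4490 = 0.0899.
τ(444 nm) = 0.0963 × (550/444)⁴ × 2.4490 = 0.0963 × 2.3546 × 2.4490 = 0.5553.
T(700)/T(444) = exp(τ_B − τ_A) = exp(0.4654) = 1.5927.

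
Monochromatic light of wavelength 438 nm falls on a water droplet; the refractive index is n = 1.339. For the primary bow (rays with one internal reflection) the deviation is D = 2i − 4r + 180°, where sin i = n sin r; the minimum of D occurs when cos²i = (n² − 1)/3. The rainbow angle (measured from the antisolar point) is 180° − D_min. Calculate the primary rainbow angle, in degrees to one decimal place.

cos²i = (1.79292 − 1)/3 = 0.26431; i = arccos(0.51411) = 59.062°.
sin r = sin 59.062°/1.339 = 0.64057; r = 39.834°.
D_min = 2·59.062° − 4·39.834° + 180° = 138.786°.
Rainbow angle = 180° − D_min = 41.214°.

41.2°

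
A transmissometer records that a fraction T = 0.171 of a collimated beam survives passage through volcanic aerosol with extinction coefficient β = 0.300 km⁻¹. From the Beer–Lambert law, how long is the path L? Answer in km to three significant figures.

5.89 km

Beer–Lambert: T = exp(−βL) ⇒ L = −ln(T)/β = −ln(0.171)/0.300 = 1.7661/0.300 = 5.887 km.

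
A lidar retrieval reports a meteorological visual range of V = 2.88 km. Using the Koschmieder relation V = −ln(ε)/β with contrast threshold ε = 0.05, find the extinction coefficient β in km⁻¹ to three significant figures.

β = −ln(0.05) / V = 2.996 / 2.88 = 1.0402 km⁻¹.

1.04 km⁻¹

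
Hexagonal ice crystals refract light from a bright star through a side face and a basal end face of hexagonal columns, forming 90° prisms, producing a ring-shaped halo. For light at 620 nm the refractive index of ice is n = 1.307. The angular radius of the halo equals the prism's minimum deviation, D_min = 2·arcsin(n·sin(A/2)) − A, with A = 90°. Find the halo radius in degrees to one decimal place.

45.1°

n·sin(A/2) = 1.307 × sin 45° = 1.307 × 0.7071 = 0.9242.
D_min = 2·arcsin(0.9242) − 90° = 2 × 67.546° − 90° = 45.093°.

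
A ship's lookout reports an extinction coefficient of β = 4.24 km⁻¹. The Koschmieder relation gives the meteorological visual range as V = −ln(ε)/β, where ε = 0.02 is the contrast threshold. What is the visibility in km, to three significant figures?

0.923 km

V = −ln(0.02) / 4.24 = 3.912 / 4.24 = 0.9226 km.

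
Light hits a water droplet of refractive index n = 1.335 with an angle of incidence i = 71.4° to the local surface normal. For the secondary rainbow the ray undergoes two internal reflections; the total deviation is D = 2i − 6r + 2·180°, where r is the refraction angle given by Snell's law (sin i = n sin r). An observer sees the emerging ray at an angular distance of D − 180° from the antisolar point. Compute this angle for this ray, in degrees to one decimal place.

sin r = sin 71.4° / 1.335 = 0.9478/1.335 = 0.7099; r = 45.23°.
D = 2·71.4° − 6·45.23° + 2·180° = 142.80° − 271.38° + 360° = 231.42°.
Angle from antisolar point = D − 180° = 51.42°.

51.4°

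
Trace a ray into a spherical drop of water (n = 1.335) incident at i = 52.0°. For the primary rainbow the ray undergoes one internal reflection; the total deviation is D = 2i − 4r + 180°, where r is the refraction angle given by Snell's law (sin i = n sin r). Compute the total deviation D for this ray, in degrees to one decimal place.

139.3°

sin r = sin 52.0° / 1.335 = 0.7880/1.335 = 0.5903; r = 36.18°.
D = 2·52.0° − 4·36.18° + 180° = 104.00° − 144.70° + 180° = 139.30°.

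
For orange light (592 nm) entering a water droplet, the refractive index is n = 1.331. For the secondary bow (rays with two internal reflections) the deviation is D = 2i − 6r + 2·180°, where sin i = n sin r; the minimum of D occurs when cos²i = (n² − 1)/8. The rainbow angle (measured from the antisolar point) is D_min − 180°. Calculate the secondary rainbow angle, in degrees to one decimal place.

cos²i = (1.77156 − 1)/8 = 0.09645; i = arccos(0.31056) = 71.907°.
sin r = sin 71.907°/1.331 = 0.71417; r = 45.575°.
D_min = 2·71.907° − 6·45.575° + 360° = 230.365°.
Rainbow angle = D_min − 180° = 50.365°.

50.4°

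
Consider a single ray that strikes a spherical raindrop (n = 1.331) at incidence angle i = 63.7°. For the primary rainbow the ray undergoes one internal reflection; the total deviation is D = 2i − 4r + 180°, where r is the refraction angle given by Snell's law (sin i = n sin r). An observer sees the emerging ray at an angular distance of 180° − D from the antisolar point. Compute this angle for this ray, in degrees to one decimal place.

42.0°

sin r = sin 63.7° / 1.331 = 0.8965/1.331 = 0.6735; r = 42.34°.
D = 2·63.7° − 4·42.34° + 180° = 127.40° − 169.36° + 180° = 138.04°.
Angle from antisolar point = 180° − D = 41.96°.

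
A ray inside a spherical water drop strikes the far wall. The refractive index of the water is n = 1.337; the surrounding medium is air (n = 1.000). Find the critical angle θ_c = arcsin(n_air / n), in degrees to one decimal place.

48.4°

sin θ_c = n_air / n = 1.000 / 1.337 = 0.7479.
θ_c = arcsin(0.7479) = 48.41°.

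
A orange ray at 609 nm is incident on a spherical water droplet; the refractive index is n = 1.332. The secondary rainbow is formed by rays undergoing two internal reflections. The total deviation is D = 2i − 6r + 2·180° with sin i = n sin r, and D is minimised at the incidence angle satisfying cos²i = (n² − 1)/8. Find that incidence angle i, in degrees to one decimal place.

cos²i = (1.332² − 1)/8 = (1.77422 − 1)/8 = 0.09678.
cos i = 0.31109, so i = 71.875°.

71.9°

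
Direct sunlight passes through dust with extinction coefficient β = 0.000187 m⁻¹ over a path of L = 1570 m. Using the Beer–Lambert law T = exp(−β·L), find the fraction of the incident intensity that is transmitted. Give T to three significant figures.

τ = β·L = 0.000187 × 1570 = 0.2936.
T = exp(−0.2936) = 0.7456.

0.746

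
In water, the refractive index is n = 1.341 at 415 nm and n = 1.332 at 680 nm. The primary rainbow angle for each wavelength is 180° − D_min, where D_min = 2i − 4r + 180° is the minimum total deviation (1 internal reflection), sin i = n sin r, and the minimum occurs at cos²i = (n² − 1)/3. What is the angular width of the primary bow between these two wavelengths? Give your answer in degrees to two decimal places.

1.29°

At 415 nm (n = 1.341): cos²i = 0.26609 → i = 58.946°, r = 39.705°, D_min = 139.071°, rainbow angle = 40.929°.
At 680 nm (n = 1.332): cos²i = 0.25807 → i = 59.469°, r = 40.290°, D_min = 137.776°, rainbow angle = 42.224°.
Angular width = |40.929° − 42.224°| = 1.295°.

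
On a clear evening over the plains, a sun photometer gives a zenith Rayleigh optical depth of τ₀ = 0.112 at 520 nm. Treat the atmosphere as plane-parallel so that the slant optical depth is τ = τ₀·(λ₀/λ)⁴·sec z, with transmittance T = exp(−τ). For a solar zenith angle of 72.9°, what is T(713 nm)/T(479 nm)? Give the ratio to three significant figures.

1.52

Airmass: sec 72.9° = 3.4009.
τ(713 nm) = 0.112 × (520/713)⁴ × 3.4009 = 0.112 × 0.2829 × 3.4009 = 0.1078.
τ(479 nm) = 0.112 × (520/479)⁴ × 3.4009 = 0.112 × 1.3889 × 3.4009 = 0.5290.
T(713)/T(479) = exp(τ_B − τ_A) = exp(0.4213) = 1.5239.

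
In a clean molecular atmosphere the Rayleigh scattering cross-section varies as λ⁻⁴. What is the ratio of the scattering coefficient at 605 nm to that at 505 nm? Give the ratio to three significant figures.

0.485

Rayleigh scattering ∝ λ⁻⁴, so the ratio of coefficients is the inverse fourth power of the wavelength ratio.
σ(605)/σ(505) = (505/605)⁴ = (0.8347)⁴ = 0.4854.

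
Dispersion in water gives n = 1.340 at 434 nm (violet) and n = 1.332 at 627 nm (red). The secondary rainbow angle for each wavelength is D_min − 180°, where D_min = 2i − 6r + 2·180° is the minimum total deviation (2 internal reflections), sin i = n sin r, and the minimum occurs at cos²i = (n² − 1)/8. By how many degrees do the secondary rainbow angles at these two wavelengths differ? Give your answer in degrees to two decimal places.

At 434 nm (n = 1.340): cos²i = 0.09945 → i = 71.618°, r = 45.088°, D_min = 232.709°, rainbow angle = 52.709°.
At 627 nm (n = 1.332): cos²i = 0.09678 → i = 71.875°, r = 45.520°, D_min = 230.628°, rainbow angle = 50.628°.
Angular width = |52.709° − 50.628°| = 2.080°.

2.08°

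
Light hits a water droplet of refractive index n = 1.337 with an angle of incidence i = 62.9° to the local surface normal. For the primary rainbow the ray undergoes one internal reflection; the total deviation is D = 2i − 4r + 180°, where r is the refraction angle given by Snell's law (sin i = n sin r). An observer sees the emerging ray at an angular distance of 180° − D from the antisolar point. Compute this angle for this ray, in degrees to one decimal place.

sin r = sin 62.9° / 1.337 = 0.8902/1.337 = 0.6658; r = 41.75°.
D = 2·62.9° − 4·41.75° + 180° = 125.80° − 166.98° + 180° = 138.82°.
Angle from antisolar point = 180° − D = 41.18°.

41.2°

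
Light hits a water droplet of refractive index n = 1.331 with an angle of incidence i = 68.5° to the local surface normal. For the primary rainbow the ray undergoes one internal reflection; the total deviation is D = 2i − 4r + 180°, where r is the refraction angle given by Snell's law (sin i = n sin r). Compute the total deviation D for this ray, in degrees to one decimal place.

139.6°

sin r = sin 68.5° / 1.331 = 0.9304/1.331 = 0.6990; r = 44.35°.
D = 2·68.5° − 4·44.35° + 180° = 137.00° − 177.40° + 180° = 139.60°.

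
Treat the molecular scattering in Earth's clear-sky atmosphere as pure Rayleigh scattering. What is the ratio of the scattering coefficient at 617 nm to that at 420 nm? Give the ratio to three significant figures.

0.215

Rayleigh scattering ∝ λ⁻⁴, so the ratio of coefficients is the inverse fourth power of the wavelength ratio.
σ(617)/σ(420) = (420/617)⁴ = (0.6807)⁴ = 0.2147.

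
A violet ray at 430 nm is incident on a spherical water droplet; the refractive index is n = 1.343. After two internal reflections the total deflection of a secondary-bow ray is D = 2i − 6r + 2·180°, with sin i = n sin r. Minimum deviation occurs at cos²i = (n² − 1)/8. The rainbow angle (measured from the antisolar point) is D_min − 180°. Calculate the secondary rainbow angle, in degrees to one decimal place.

53.5°

cos²i = (1.80365 − 1)/8 = 0.10046; i = arccos(0.31695) = 71.522°.
sin r = sin 71.522°/1.343 = 0.70621; r = 44.928°.
D_min = 2·71.522° − 6·44.928° + 360° = 233.478°.
Rainbow angle = D_min − 180° = 53.478°.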